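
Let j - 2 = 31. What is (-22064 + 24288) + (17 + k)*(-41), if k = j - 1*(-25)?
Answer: -851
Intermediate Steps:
j = 33 (j = 2 + 31 = 33)
k = 58 (k = 33 - 1*(-25) = 33 + 25 = 58)
(-22064 + 24288) + (17 + k)*(-41) = (-22064 + 24288) + (17 + 58)*(-41) = 2224 + 75*(-41) = 2224 - 3075 = -851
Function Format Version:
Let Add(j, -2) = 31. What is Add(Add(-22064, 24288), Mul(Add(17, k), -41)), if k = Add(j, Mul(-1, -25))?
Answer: -851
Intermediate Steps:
j = 33 (j = Add(2, 31) = 33)
k = 58 (k = Add(33, Mul(-1, -25)) = Add(33, 25) = 58)
Add(Add(-22064, 24288), Mul(Add(17, k), -41)) = Add(Add(-22064, 24288), Mul(Add(17, 58), -41)) = Add(2224, Mul(75, -41)) = Add(2224, -3075) = -851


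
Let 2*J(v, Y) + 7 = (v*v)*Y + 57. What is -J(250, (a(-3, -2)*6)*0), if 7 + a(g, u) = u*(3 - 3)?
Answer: -25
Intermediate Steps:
a(g, u) = -7 (a(g, u) = -7 + u*(3 - 3) = -7 + u*0 = -7 + 0 = -7)
J(v, Y) = 25 + Y*v²/2 (J(v, Y) = -7/2 + ((v*v)*Y + 57)/2 = -7/2 + (v²*Y + 57)/2 = -7/2 + (Y*v² + 57)/2 = -7/2 + (57 + Y*v²)/2 = -7/2 + (57/2 + Y*v²/2) = 25 + Y*v²/2)
-J(250, (a(-3, -2)*6)*0) = -(25 + (½)*(-7*6*0)*250²) = -(25 + (½)*(-42*0)*62500) = -(25 + (½)*0*62500) = -(25 + 0) = -1*25 = -25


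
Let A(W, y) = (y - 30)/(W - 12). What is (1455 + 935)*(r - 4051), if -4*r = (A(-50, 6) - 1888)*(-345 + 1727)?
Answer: 48019155830/31 ≈ 1.5490e+9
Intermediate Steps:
A(W, y) = (-30 + y)/(-12 + W)
r = 20217278/31 (r = -((-30 + 6)/(-12 - 50) - 1888)*(-345 + 1727)/4 = -(-24/(-62) - 1888)*1382/4 = -(-1/62*(-24) - 1888)*1382/4 = -(12/31 - 1888)*1382/4 = -(-14629)*1382/31 = -¼*(-80869112/31) = 20217278/31 ≈ 6.5217e+5)
(1455 + 935)*(r - 4051) = (1455 + 935)*(20217278/31 - 4051) = 2390*(20091697/31) = 48019155830/31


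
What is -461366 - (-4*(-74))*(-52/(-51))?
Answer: -23545058/51 ≈ -4.6167e+5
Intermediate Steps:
-461366 - (-4*(-74))*(-52/(-51)) = -461366 - 296*(-52*(-1/51)) = -461366 - 296*52/51 = -461366 - 1*15392/51 = -461366 - 15392/51 = -23545058/51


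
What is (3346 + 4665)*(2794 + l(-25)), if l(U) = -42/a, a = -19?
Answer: 425608408/19 ≈ 2.2400e+7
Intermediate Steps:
l(U) = 42/19 (l(U) = -42/(-19) = -42*(-1/19) = 42/19)
(3346 + 4665)*(2794 + l(-25)) = (3346 + 4665)*(2794 + 42/19) = 8011*(53128/19) = 425608408/19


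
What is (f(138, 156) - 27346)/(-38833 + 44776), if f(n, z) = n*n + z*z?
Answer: 16034/5943 ≈ 2.6980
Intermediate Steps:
f(n, z) = n**2 + z**2
(f(138, 156) - 27346)/(-38833 + 44776) = ((138**2 + 156**2) - 27346)/(-38833 + 44776) = ((19044 + 24336) - 27346)/5943 = (43380 - 27346)*(1/5943) = 16034*(1/5943) = 16034/5943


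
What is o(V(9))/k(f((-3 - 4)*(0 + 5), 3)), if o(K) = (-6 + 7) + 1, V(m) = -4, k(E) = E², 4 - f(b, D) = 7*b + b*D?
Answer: 1/62658 ≈ 1.5960e-5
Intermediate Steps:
f(b, D) = 4 - 7*b - D*b (f(b, D) = 4 - (7*b + b*D) = 4 - (7*b + D*b) = 4 + (-7*b - D*b) = 4 - 7*b - D*b)
o(K) = 2 (o(K) = 1 + 1 = 2)
o(V(9))/k(f((-3 - 4)*(0 + 5), 3)) = 2/((4 - 7*(-3 - 4)*(0 + 5) - 1*3*(-3 - 4)*(0 + 5))²) = 2/((4 - (-49)*5 - 1*3*(-7*5))²) = 2/((4 - 7*(-35) - 1*3*(-35))²) = 2/((4 + 245 + 105)²) = 2/(354²) = 2/125316 = 2*(1/125316) = 1/62658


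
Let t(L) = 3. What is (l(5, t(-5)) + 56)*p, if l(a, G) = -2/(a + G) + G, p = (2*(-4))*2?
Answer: -940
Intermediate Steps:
p = -16 (p = -8*2 = -16)
l(a, G) = G - 2/(G + a) (l(a, G) = -2/(G + a) + G = G - 2/(G + a))
(l(5, t(-5)) + 56)*p = ((-2 + 3**2 + 3*5)/(3 + 5) + 56)*(-16) = ((-2 + 9 + 15)/8 + 56)*(-16) = ((1/8)*22 + 56)*(-16) = (11/4 + 56)*(-16) = (235/4)*(-16) = -940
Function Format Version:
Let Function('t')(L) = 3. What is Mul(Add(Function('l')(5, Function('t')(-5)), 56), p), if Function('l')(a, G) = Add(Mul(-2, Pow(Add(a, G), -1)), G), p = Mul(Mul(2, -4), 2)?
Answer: -940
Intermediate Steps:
p = -16 (p = Mul(-8, 2) = -16)
Function('l')(a, G) = Add(G, Mul(-2, Pow(Add(G, a), -1))) (Function('l')(a, G) = Add(Mul(-2, Pow(Add(G, a), -1)), G) = Add(G, Mul(-2, Pow(Add(G, a), -1))))
Mul(Add(Function('l')(5, Function('t')(-5)), 56), p) = Mul(Add(Mul(Pow(Add(3, 5), -1), Add(-2, Pow(3, 2), Mul(3, 5))), 56), -16) = Mul(Add(Mul(Pow(8, -1), Add(-2, 9, 15)), 56), -16) = Mul(Add(Mul(Rational(1, 8), 22), 56), -16) = Mul(Add(Rational(11, 4), 56), -16) = Mul(Rational(235, 4), -16) = -940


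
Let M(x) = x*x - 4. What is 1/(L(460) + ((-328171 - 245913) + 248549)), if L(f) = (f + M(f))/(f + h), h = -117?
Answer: -343/111446449 ≈ -3.0777e-6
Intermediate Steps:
M(x) = -4 + x² (M(x) = x² - 4 = -4 + x²)
L(f) = (-4 + f + f²)/(-117 + f) (L(f) = (f + (-4 + f²))/(f - 117) = (-4 + f + f²)/(-117 + f))
1/(L(460) + ((-328171 - 245913) + 248549)) = 1/((-4 + 460 + 460²)/(-117 + 460) + ((-328171 - 245913) + 248549)) = 1/((-4 + 460 + 211600)/343 + (-574084 + 248549)) = 1/((1/343)*212056 - 325535) = 1/(212056/343 - 325535) = 1/(-111446449/343) = -343/111446449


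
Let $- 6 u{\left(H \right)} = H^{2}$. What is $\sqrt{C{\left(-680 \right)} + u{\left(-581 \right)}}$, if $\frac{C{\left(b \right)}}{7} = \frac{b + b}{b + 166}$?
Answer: $\frac{i \sqrt{133729359414}}{1542} \approx 237.15 i$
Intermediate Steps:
$u{\left(H \right)} = - \frac{H^{2}}{6}$
$C{\left(b \right)} = \frac{14 b}{166 + b}$ ($C{\left(b \right)} = 7 \frac{b + b}{b + 166} = 7 \frac{2 b}{166 + b} = \frac{14 b}{166 + b}$)
$\sqrt{C{\left(-680 \right)} + u{\left(-581 \right)}} = \sqrt{14 \left(-680\right) \frac{1}{166 - 680} - \frac{\left(-581\right)^{2}}{6}} = \sqrt{14 \left(-680\right) \frac{1}{-514} - \frac{337561}{6}} = \sqrt{14 \left(-680\right) \left(- \frac{1}{514}\right) - \frac{337561}{6}} = \sqrt{\frac{4760}{257} - \frac{337561}{6}} = \sqrt{- \frac{86724617}{1542}} = \frac{i \sqrt{133729359414}}{1542}$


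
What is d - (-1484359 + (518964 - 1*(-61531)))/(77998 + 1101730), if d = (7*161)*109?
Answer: 18115278821/147466 ≈ 1.2284e+5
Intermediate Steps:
d = 122843 (d = 1127*109 = 122843)
d - (-1484359 + (518964 - 1*(-61531)))/(77998 + 1101730) = 122843 - (-1484359 + (518964 - 1*(-61531)))/(77998 + 1101730) = 122843 - (-1484359 + (518964 + 61531))/1179728 = 122843 - (-1484359 + 580495)/1179728 = 122843 - (-903864)/1179728 = 122843 - 1*(-112983/147466) = 122843 + 112983/147466 = 18115278821/147466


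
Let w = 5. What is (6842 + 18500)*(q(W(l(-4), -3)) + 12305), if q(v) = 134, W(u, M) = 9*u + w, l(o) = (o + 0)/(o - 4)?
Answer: 315229138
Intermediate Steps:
l(o) = o/(-4 + o)
W(u, M) = 5 + 9*u (W(u, M) = 9*u + 5 = 5 + 9*u)
(6842 + 18500)*(q(W(l(-4), -3)) + 12305) = (6842 + 18500)*(134 + 12305) = 25342*12439 = 315229138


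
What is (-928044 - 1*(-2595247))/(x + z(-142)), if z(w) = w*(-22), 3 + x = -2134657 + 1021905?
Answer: -1667203/1109631 ≈ -1.5025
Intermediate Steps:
x = -1112755 (x = -3 + (-2134657 + 1021905) = -3 - 1112752 = -1112755)
z(w) = -22*w
(-928044 - 1*(-2595247))/(x + z(-142)) = (-928044 - 1*(-2595247))/(-1112755 - 22*(-142)) = (-928044 + 2595247)/(-1112755 + 3124) = 1667203/(-1109631) = 1667203*(-1/1109631) = -1667203/1109631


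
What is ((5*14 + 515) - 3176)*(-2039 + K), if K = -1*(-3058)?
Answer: -2640229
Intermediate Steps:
K = 3058
((5*14 + 515) - 3176)*(-2039 + K) = ((5*14 + 515) - 3176)*(-2039 + 3058) = ((70 + 515) - 3176)*1019 = (585 - 3176)*1019 = -2591*1019 = -2640229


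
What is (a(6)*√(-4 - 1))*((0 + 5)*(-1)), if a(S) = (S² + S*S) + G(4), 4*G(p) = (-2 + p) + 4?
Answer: -735*I*√5/2 ≈ -821.75*I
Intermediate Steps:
G(p) = ½ + p/4 (G(p) = ((-2 + p) + 4)/4 = (2 + p)/4 = ½ + p/4)
a(S) = 3/2 + 2*S² (a(S) = (S² + S*S) + (½ + (¼)*4) = (S² + S²) + (½ + 1) = 2*S² + 3/2 = 3/2 + 2*S²)
(a(6)*√(-4 - 1))*((0 + 5)*(-1)) = ((3/2 + 2*6²)*√(-4 - 1))*((0 + 5)*(-1)) = ((3/2 + 2*36)*√(-5))*(5*(-1)) = ((3/2 + 72)*(I*√5))*(-5) = (147*(I*√5)/2)*(-5) = (147*I*√5/2)*(-5) = -735*I*√5/2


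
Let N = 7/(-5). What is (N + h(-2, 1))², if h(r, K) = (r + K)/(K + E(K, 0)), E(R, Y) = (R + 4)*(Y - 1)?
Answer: 529/400 ≈ 1.3225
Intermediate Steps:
E(R, Y) = (-1 + Y)*(4 + R) (E(R, Y) = (4 + R)*(-1 + Y) = (-1 + Y)*(4 + R))
N = -7/5 (N = 7*(-⅕) = -7/5 ≈ -1.4000)
h(r, K) = -K/4 - r/4 (h(r, K) = (r + K)/(K + (-4 - K + 4*0 + K*0)) = (K + r)/(K + (-4 - K + 0 + 0)) = (K + r)/(K + (-4 - K)) = (K + r)/(-4) = (K + r)*(-¼) = -K/4 - r/4)
(N + h(-2, 1))² = (-7/5 + (-¼*1 - ¼*(-2)))² = (-7/5 + (-¼ + ½))² = (-7/5 + ¼)² = (-23/20)² = 529/400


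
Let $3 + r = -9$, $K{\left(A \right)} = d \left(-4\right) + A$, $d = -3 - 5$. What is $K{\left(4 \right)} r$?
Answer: $-432$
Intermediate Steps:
$d = -8$ ($d = -3 - 5 = -8$)
$K{\left(A \right)} = 32 + A$ ($K{\left(A \right)} = \left(-8\right) \left(-4\right) + A = 32 + A$)
$r = -12$ ($r = -3 - 9 = -12$)
$K{\left(4 \right)} r = \left(32 + 4\right) \left(-12\right) = 36 \left(-12\right) = -432$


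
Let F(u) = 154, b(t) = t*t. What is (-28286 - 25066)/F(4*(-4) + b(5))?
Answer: -26676/77 ≈ -346.44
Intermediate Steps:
b(t) = t²
(-28286 - 25066)/F(4*(-4) + b(5)) = (-28286 - 25066)/154 = -53352*1/154 = -26676/77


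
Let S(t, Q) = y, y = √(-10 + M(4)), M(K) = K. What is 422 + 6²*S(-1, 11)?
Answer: 422 + 36*I*√6 ≈ 422.0 + 88.182*I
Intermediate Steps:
y = I*√6 (y = √(-10 + 4) = √(-6) = I*√6 ≈ 2.4495*I)
S(t, Q) = I*√6
422 + 6²*S(-1, 11) = 422 + 6²*(I*√6) = 422 + 36*(I*√6) = 422 + 36*I*√6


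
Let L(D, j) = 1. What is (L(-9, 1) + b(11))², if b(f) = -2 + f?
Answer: 100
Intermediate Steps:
(L(-9, 1) + b(11))² = (1 + (-2 + 11))² = (1 + 9)² = 10² = 100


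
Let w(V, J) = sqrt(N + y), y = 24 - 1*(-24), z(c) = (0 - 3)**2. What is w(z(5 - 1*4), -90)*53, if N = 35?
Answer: 53*sqrt(83) ≈ 482.85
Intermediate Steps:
z(c) = 9 (z(c) = (-3)**2 = 9)
y = 48 (y = 24 + 24 = 48)
w(V, J) = sqrt(83) (w(V, J) = sqrt(35 + 48) = sqrt(83))
w(z(5 - 1*4), -90)*53 = sqrt(83)*53 = 53*sqrt(83)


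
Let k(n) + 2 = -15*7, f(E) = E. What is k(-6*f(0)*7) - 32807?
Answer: -32914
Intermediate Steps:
k(n) = -107 (k(n) = -2 - 15*7 = -2 - 105 = -107)
k(-6*f(0)*7) - 32807 = -107 - 32807 = -32914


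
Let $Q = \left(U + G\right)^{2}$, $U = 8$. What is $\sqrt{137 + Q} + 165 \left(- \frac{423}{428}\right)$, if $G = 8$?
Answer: $- \frac{69795}{428} + \sqrt{393} \approx -143.25$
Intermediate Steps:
$Q = 256$ ($Q = \left(8 + 8\right)^{2} = 16^{2} = 256$)
$\sqrt{137 + Q} + 165 \left(- \frac{423}{428}\right) = \sqrt{137 + 256} + 165 \left(- \frac{423}{428}\right) = \sqrt{393} + 165 \left(- \frac{423}{428}\right) = \sqrt{393} - \frac{69795}{428} = - \frac{69795}{428} + \sqrt{393}$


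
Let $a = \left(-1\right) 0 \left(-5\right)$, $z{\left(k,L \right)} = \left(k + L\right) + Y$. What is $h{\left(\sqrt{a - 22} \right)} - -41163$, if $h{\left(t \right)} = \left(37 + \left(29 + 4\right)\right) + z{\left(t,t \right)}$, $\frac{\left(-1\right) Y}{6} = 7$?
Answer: $41191 + 2 i \sqrt{22} \approx 41191.0 + 9.3808 i$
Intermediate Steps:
$Y = -42$ ($Y = \left(-6\right) 7 = -42$)
$z{\left(k,L \right)} = -42 + L + k$ ($z{\left(k,L \right)} = \left(k + L\right) - 42 = \left(L + k\right) - 42 = -42 + L + k$)
$a = 0$ ($a = 0 \left(-5\right) = 0$)
$h{\left(t \right)} = 28 + 2 t$ ($h{\left(t \right)} = \left(37 + \left(29 + 4\right)\right) + \left(-42 + t + t\right) = \left(37 + 33\right) + \left(-42 + 2 t\right) = 70 + \left(-42 + 2 t\right) = 28 + 2 t$)
$h{\left(\sqrt{a - 22} \right)} - -41163 = \left(28 + 2 \sqrt{0 - 22}\right) - -41163 = \left(28 + 2 \sqrt{-22}\right) + 41163 = \left(28 + 2 i \sqrt{22}\right) + 41163 = 41191 + 2 i \sqrt{22}$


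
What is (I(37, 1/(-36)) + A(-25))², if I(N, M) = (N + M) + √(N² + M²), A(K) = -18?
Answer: 1120357/648 + 3415*√70969/648 ≈ 3132.9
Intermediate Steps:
I(N, M) = M + N + √(M² + N²) (I(N, M) = (M + N) + √(M² + N²) = M + N + √(M² + N²))
(I(37, 1/(-36)) + A(-25))² = ((1/(-36) + 37 + √((1/(-36))² + 37²)) - 18)² = ((-1/36 + 37 + √((-1/36)² + 1369)) - 18)² = ((-1/36 + 37 + √(1/1296 + 1369)) - 18)² = ((-1/36 + 37 + √(1774225/1296)) - 18)² = ((-1/36 + 37 + 5*√70969/36) - 18)² = ((1331/36 + 5*√70969/36) - 18)² = (683/36 + 5*√70969/36)²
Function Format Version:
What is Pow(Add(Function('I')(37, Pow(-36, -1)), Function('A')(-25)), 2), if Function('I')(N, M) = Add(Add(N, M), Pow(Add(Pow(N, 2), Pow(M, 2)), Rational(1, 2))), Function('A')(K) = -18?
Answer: Add(Rational(1120357, 648), Mul(Rational(3415, 648), Pow(70969, Rational(1, 2)))) ≈ 3132.9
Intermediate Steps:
Function('I')(N, M) = Add(M, N, Pow(Add(Pow(M, 2), Pow(N, 2)), Rational(1, 2))) (Function('I')(N, M) = Add(Add(M, N), Pow(Add(Pow(M, 2), Pow(N, 2)), Rational(1, 2))) = Add(M, N, Pow(Add(Pow(M, 2), Pow(N, 2)), Rational(1, 2))))
Pow(Add(Function('I')(37, Pow(-36, -1)), Function('A')(-25)), 2) = Pow(Add(Add(Pow(-36, -1), 37, Pow(Add(Pow(Pow(-36, -1), 2), Pow(37, 2)), Rational(1, 2))), -18), 2) = Pow(Add(Add(Rational(-1, 36), 37, Pow(Add(Pow(Rational(-1, 36), 2), 1369), Rational(1, 2))), -18), 2) = Pow(Add(Add(Rational(-1, 36), 37, Pow(Add(Rational(1, 1296), 1369), Rational(1, 2))), -18), 2) = Pow(Add(Add(Rational(-1, 36), 37, Pow(Rational(1774225, 1296), Rational(1, 2))), -18), 2) = Pow(Add(Add(Rational(-1, 36), 37, Mul(Rational(5, 36), Pow(70969, Rational(1, 2)))), -18), 2) = Pow(Add(Add(Rational(1331, 36), Mul(Rational(5, 36), Pow(70969, Rational(1, 2)))), -18), 2) = Pow(Add(Rational(683, 36), Mul(Rational(5, 36), Pow(70969, Rational(1, 2)))), 2)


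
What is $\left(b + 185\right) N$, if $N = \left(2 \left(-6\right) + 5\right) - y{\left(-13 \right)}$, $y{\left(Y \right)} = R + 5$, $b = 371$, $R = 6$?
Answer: $-10008$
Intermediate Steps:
$y{\left(Y \right)} = 11$ ($y{\left(Y \right)} = 6 + 5 = 11$)
$N = -18$ ($N = \left(2 \left(-6\right) + 5\right) - 11 = \left(-12 + 5\right) - 11 = -7 - 11 = -18$)
$\left(b + 185\right) N = \left(371 + 185\right) \left(-18\right) = 556 \left(-18\right) = -10008$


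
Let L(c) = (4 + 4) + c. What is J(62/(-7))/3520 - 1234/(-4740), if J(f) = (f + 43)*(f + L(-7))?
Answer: 684241/3716160 ≈ 0.18413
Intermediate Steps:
L(c) = 8 + c
J(f) = (1 + f)*(43 + f) (J(f) = (f + 43)*(f + (8 - 7)) = (43 + f)*(f + 1) = (43 + f)*(1 + f) = (1 + f)*(43 + f))
J(62/(-7))/3520 - 1234/(-4740) = (43 + (62/(-7))**2 + 44*(62/(-7)))/3520 - 1234/(-4740) = (43 + (62*(-1/7))**2 + 44*(62*(-1/7)))*(1/3520) - 1234*(-1/4740) = (43 + (-62/7)**2 + 44*(-62/7))*(1/3520) + 617/2370 = (43 + 3844/49 - 2728/7)*(1/3520) + 617/2370 = -13145/49*1/3520 + 617/2370 = -239/3136 + 617/2370 = 684241/3716160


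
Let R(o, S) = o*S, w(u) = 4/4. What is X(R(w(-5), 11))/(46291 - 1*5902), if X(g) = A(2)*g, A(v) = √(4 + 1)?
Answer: 11*√5/40389 ≈ 0.00060900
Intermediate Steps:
A(v) = √5
w(u) = 1 (w(u) = 4*(¼) = 1)
R(o, S) = S*o
X(g) = g*√5 (X(g) = √5*g = g*√5)
X(R(w(-5), 11))/(46291 - 1*5902) = ((11*1)*√5)/(46291 - 1*5902) = (11*√5)/(46291 - 5902) = (11*√5)/40389 = (11*√5)*(1/40389) = 11*√5/40389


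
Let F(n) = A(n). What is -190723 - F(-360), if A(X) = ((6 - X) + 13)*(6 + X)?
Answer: -56557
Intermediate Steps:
A(X) = (6 + X)*(19 - X) (A(X) = (19 - X)*(6 + X) = (6 + X)*(19 - X))
F(n) = 114 - n**2 + 13*n
-190723 - F(-360) = -190723 - (114 - 1*(-360)**2 + 13*(-360)) = -190723 - (114 - 1*129600 - 4680) = -190723 - (114 - 129600 - 4680) = -190723 - 1*(-134166) = -190723 + 134166 = -56557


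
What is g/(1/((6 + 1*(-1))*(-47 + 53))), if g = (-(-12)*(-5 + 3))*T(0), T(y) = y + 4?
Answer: -2880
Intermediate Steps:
T(y) = 4 + y
g = -96 (g = (-(-12)*(-5 + 3))*(4 + 0) = -(-12)*(-2)*4 = -4*6*4 = -24*4 = -96)
g/(1/((6 + 1*(-1))*(-47 + 53))) = -96*(6 + 1*(-1))*(-47 + 53) = -96*(6 - 1)*6 = -96*5*6 = -96/(1/30) = -96/1/30 = -96*30 = -2880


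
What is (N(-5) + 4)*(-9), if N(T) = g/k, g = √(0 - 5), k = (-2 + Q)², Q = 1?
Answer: -36 - 9*I*√5 ≈ -36.0 - 20.125*I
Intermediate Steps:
k = 1 (k = (-2 + 1)² = (-1)² = 1)
g = I*√5 (g = √(-5) = I*√5 ≈ 2.2361*I)
N(T) = I*√5 (N(T) = (I*√5)/1 = (I*√5)*1 = I*√5)
(N(-5) + 4)*(-9) = (I*√5 + 4)*(-9) = (4 + I*√5)*(-9) = -36 - 9*I*√5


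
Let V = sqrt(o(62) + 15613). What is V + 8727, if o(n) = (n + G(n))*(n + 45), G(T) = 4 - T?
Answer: 8727 + sqrt(16041) ≈ 8853.7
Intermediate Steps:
o(n) = 180 + 4*n (o(n) = (n + (4 - n))*(n + 45) = 4*(45 + n) = 180 + 4*n)
V = sqrt(16041) (V = sqrt((180 + 4*62) + 15613) = sqrt((180 + 248) + 15613) = sqrt(428 + 15613) = sqrt(16041) ≈ 126.65)
V + 8727 = sqrt(16041) + 8727 = 8727 + sqrt(16041)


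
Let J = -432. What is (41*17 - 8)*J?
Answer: -297648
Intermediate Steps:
(41*17 - 8)*J = (41*17 - 8)*(-432) = (697 - 8)*(-432) = 689*(-432) = -297648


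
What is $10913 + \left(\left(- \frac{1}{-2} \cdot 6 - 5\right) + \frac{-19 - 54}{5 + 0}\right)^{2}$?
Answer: $\frac{279714}{25} \approx 11189.0$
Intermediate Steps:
$10913 + \left(\left(- \frac{1}{-2} \cdot 6 - 5\right) + \frac{-19 - 54}{5 + 0}\right)^{2} = 10913 + \left(\left(\left(-1\right) \left(- \frac{1}{2}\right) 6 - 5\right) - \frac{73}{5}\right)^{2} = 10913 + \left(\left(\frac{1}{2} \cdot 6 - 5\right) - \frac{73}{5}\right)^{2} = 10913 + \left(\left(3 - 5\right) - \frac{73}{5}\right)^{2} = 10913 + \left(-2 - \frac{73}{5}\right)^{2} = 10913 + \left(- \frac{83}{5}\right)^{2} = 10913 + \frac{6889}{25} = \frac{279714}{25}$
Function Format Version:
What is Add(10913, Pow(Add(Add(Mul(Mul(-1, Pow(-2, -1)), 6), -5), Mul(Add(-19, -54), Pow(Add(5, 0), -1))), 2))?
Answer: Rational(279714, 25) ≈ 11189.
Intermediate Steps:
Add(10913, Pow(Add(Add(Mul(Mul(-1, Pow(-2, -1)), 6), -5), Mul(Add(-19, -54), Pow(Add(5, 0), -1))), 2)) = Add(10913, Pow(Add(Add(Mul(Mul(-1, Rational(-1, 2)), 6), -5), Mul(-73, Pow(5, -1))), 2)) = Add(10913, Pow(Add(Add(Mul(Rational(1, 2), 6), -5), Mul(-73, Rational(1, 5))), 2)) = Add(10913, Pow(Add(Add(3, -5), Rational(-73, 5)), 2)) = Add(10913, Pow(Add(-2, Rational(-73, 5)), 2)) = Add(10913, Pow(Rational(-83, 5), 2)) = Add(10913, Rational(6889, 25)) = Rational(279714, 25)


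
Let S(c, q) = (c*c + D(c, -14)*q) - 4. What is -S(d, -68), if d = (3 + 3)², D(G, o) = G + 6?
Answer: 1564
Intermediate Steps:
D(G, o) = 6 + G
d = 36 (d = 6² = 36)
S(c, q) = -4 + c² + q*(6 + c) (S(c, q) = (c*c + (6 + c)*q) - 4 = (c² + q*(6 + c)) - 4 = -4 + c² + q*(6 + c))
-S(d, -68) = -(-4 + 36² - 68*(6 + 36)) = -(-4 + 1296 - 68*42) = -(-4 + 1296 - 2856) = -1*(-1564) = 1564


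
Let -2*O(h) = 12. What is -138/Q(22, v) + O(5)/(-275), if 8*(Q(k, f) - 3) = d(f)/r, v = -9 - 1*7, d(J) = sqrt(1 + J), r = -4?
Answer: 6*(sqrt(15) - 202304*I)/(275*(sqrt(15) + 96*I)) ≈ -45.903 - 1.8528*I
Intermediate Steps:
O(h) = -6 (O(h) = -1/2*12 = -6)
v = -16 (v = -9 - 7 = -16)
Q(k, f) = 3 - sqrt(1 + f)/32 (Q(k, f) = 3 + (sqrt(1 + f)/(-4))/8 = 3 + (sqrt(1 + f)*(-1/4))/8 = 3 + (-sqrt(1 + f)/4)/8 = 3 - sqrt(1 + f)/32)
-138/Q(22, v) + O(5)/(-275) = -138/(3 - sqrt(1 - 16)/32) - 6/(-275) = -138/(3 - I*sqrt(15)/32) - 6*(-1/275) = -138/(3 - I*sqrt(15)/32) + 6/275 = 6/275 - 138/(3 - I*sqrt(15)/32)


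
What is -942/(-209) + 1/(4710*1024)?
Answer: 4543303889/1008015360 ≈ 4.5072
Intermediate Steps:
-942/(-209) + 1/(4710*1024) = -942*(-1/209) + (1/4710)*(1/1024) = 942/209 + 1/4823040 = 4543303889/1008015360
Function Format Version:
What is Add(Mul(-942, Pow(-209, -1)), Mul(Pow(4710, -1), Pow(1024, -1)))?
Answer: Rational(4543303889, 1008015360) ≈ 4.5072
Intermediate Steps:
Add(Mul(-942, Pow(-209, -1)), Mul(Pow(4710, -1), Pow(1024, -1))) = Add(Mul(-942, Rational(-1, 209)), Mul(Rational(1, 4710), Rational(1, 1024))) = Add(Rational(942, 209), Rational(1, 4823040)) = Rational(4543303889, 1008015360)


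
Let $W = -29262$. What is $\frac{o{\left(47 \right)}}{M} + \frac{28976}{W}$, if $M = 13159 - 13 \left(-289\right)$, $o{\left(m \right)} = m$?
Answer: $- \frac{244391351}{247497996} \approx -0.98745$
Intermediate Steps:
$M = 16916$ ($M = 13159 - -3757 = 13159 + 3757 = 16916$)
$\frac{o{\left(47 \right)}}{M} + \frac{28976}{W} = \frac{47}{16916} + \frac{28976}{-29262} = 47 \cdot \frac{1}{16916} + 28976 \left(- \frac{1}{29262}\right) = \frac{47}{16916} - \frac{14488}{14631} = - \frac{244391351}{247497996}$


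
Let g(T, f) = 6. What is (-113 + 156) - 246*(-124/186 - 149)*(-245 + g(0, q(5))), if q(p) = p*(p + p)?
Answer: -8799459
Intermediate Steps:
q(p) = 2*p² (q(p) = p*(2*p) = 2*p²)
(-113 + 156) - 246*(-124/186 - 149)*(-245 + g(0, q(5))) = (-113 + 156) - 246*(-124/186 - 149)*(-245 + 6) = 43 - 246*(-124*1/186 - 149)*(-239) = 43 - 246*(-⅔ - 149)*(-239) = 43 - (-36818)*(-239) = 43 - 246*107311/3 = 43 - 8799502 = -8799459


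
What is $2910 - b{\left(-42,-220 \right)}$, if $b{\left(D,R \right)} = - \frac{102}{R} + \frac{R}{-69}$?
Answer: $\frac{22059181}{7590} \approx 2906.3$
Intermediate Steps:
$b{\left(D,R \right)} = - \frac{102}{R} - \frac{R}{69}$ ($b{\left(D,R \right)} = - \frac{102}{R} + R \left(- \frac{1}{69}\right) = - \frac{102}{R} - \frac{R}{69}$)
$2910 - b{\left(-42,-220 \right)} = 2910 - \left(- \frac{102}{-220} - - \frac{220}{69}\right) = 2910 - \left(\left(-102\right) \left(- \frac{1}{220}\right) + \frac{220}{69}\right) = 2910 - \left(\frac{51}{110} + \frac{220}{69}\right) = 2910 - \frac{27719}{7590} = \frac{22059181}{7590}$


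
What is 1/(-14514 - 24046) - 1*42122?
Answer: -1624224321/38560 ≈ -42122.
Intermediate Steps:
1/(-14514 - 24046) - 1*42122 = 1/(-38560) - 42122 = -1/38560 - 42122 = -1624224321/38560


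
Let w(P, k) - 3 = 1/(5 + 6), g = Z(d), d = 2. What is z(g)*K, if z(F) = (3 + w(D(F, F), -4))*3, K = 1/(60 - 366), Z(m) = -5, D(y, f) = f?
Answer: -67/1122 ≈ -0.059715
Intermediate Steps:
g = -5
w(P, k) = 34/11 (w(P, k) = 3 + 1/(5 + 6) = 3 + 1/11 = 34/11)
K = -1/306 (K = 1/(-306) = -1/306 ≈ -0.0032680)
z(F) = 201/11 (z(F) = (3 + 34/11)*3 = (67/11)*3 = 201/11)
z(g)*K = (201/11)*(-1/306) = -67/1122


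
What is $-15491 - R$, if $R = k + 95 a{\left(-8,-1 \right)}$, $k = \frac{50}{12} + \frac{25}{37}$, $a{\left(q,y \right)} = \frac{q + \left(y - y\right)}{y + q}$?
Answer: $- \frac{10376471}{666} \approx -15580.0$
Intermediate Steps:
$a{\left(q,y \right)} = \frac{q}{q + y}$ ($a{\left(q,y \right)} = \frac{q + 0}{q + y} = \frac{q}{q + y}$)
$k = \frac{1075}{222}$ ($k = 50 \cdot \frac{1}{12} + 25 \cdot \frac{1}{37} = \frac{25}{6} + \frac{25}{37} = \frac{1075}{222} \approx 4.8423$)
$R = \frac{59465}{666}$ ($R = \frac{1075}{222} + 95 \left(- \frac{8}{-8 - 1}\right) = \frac{1075}{222} + 95 \left(- \frac{8}{-9}\right) = \frac{1075}{222} + 95 \left(\left(-8\right) \left(- \frac{1}{9}\right)\right) = \frac{1075}{222} + 95 \cdot \frac{8}{9} = \frac{1075}{222} + \frac{760}{9} = \frac{59465}{666} \approx 89.287$)
$-15491 - R = -15491 - \frac{59465}{666} = - \frac{10376471}{666}$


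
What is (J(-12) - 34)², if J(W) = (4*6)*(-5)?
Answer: 23716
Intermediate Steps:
J(W) = -120 (J(W) = 24*(-5) = -120)
(J(-12) - 34)² = (-120 - 34)² = (-154)² = 23716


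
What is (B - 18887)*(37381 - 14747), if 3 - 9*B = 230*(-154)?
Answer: -3045631040/9 ≈ -3.3840e+8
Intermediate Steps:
B = 35423/9 (B = ⅓ - 230*(-154)/9 = ⅓ - ⅑*(-35420) = ⅓ + 35420/9 = 35423/9 ≈ 3935.9)
(B - 18887)*(37381 - 14747) = (35423/9 - 18887)*(37381 - 14747) = -134560/9*22634 = -3045631040/9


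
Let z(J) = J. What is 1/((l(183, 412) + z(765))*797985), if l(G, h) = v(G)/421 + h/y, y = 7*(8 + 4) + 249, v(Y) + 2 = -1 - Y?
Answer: 15577/9518999832735 ≈ 1.6364e-9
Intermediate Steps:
v(Y) = -3 - Y (v(Y) = -2 + (-1 - Y) = -3 - Y)
y = 333 (y = 7*12 + 249 = 84 + 249 = 333)
l(G, h) = -3/421 - G/421 + h/333 (l(G, h) = (-3 - G)/421 + h/333 = (-3 - G)*(1/421) + h*(1/333) = (-3/421 - G/421) + h/333 = -3/421 - G/421 + h/333)
1/((l(183, 412) + z(765))*797985) = 1/(((-3/421 - 1/421*183 + (1/333)*412) + 765)*797985) = (1/797985)/((-3/421 - 183/421 + 412/333) + 765) = (1/797985)/(111514/140193 + 765) = (1/797985)/(107359159/140193) = (140193/107359159)*(1/797985) = 15577/9518999832735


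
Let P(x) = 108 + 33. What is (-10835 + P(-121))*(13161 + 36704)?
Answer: -533256310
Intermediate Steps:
P(x) = 141
(-10835 + P(-121))*(13161 + 36704) = (-10835 + 141)*(13161 + 36704) = -10694*49865 = -533256310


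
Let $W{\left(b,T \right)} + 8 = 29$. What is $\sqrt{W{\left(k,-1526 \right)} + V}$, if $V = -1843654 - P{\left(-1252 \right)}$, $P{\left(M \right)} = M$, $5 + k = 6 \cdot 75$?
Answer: $3 i \sqrt{204709} \approx 1357.3 i$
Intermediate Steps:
$k = 445$ ($k = -5 + 6 \cdot 75 = -5 + 450 = 445$)
$W{\left(b,T \right)} = 21$ ($W{\left(b,T \right)} = -8 + 29 = 21$)
$V = -1842402$ ($V = -1843654 - -1252 = -1843654 + 1252 = -1842402$)
$\sqrt{W{\left(k,-1526 \right)} + V} = \sqrt{21 - 1842402} = \sqrt{-1842381} = 3 i \sqrt{204709}$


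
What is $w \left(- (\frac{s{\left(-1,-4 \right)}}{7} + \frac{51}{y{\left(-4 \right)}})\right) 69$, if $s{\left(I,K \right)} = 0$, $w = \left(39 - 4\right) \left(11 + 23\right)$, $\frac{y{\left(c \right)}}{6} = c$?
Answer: $\frac{697935}{4} \approx 1.7448 \cdot 10^{5}$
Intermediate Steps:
$y{\left(c \right)} = 6 c$
$w = 1190$ ($w = 35 \cdot 34 = 1190$)
$w \left(- (\frac{s{\left(-1,-4 \right)}}{7} + \frac{51}{y{\left(-4 \right)}})\right) 69 = 1190 \left(- (\frac{0}{7} + \frac{51}{6 \left(-4\right)})\right) 69 = 1190 \left(- (0 \cdot \frac{1}{7} + \frac{51}{-24})\right) 69 = 1190 \left(- (0 + 51 \left(- \frac{1}{24}\right))\right) 69 = 1190 \left(- (0 - \frac{17}{8})\right) 69 = 1190 \left(\left(-1\right) \left(- \frac{17}{8}\right)\right) 69 = 1190 \cdot \frac{17}{8} \cdot 69 = \frac{10115}{4} \cdot 69 = \frac{697935}{4}$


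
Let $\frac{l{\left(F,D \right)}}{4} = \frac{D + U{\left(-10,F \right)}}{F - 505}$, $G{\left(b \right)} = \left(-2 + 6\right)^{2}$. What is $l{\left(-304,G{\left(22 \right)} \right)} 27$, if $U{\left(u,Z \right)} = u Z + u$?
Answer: $- \frac{328968}{809} \approx -406.64$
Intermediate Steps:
$U{\left(u,Z \right)} = u + Z u$ ($U{\left(u,Z \right)} = Z u + u = u + Z u$)
$G{\left(b \right)} = 16$ ($G{\left(b \right)} = 4^{2} = 16$)
$l{\left(F,D \right)} = \frac{4 \left(-10 + D - 10 F\right)}{-505 + F}$ ($l{\left(F,D \right)} = 4 \frac{D - 10 \left(1 + F\right)}{F - 505} = 4 \frac{D - \left(10 + 10 F\right)}{-505 + F} = 4 \frac{-10 + D - 10 F}{-505 + F} = \frac{4 \left(-10 + D - 10 F\right)}{-505 + F}$)
$l{\left(-304,G{\left(22 \right)} \right)} 27 = \frac{4 \left(-10 + 16 - -3040\right)}{-505 - 304} \cdot 27 = \frac{4 \left(-10 + 16 + 3040\right)}{-809} \cdot 27 = 4 \left(- \frac{1}{809}\right) 3046 \cdot 27 = \left(- \frac{12184}{809}\right) 27 = - \frac{328968}{809}$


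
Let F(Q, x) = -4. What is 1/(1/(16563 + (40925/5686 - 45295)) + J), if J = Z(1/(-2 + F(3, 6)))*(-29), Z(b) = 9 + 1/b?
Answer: -163329227/14209648435 ≈ -0.011494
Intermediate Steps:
Z(b) = 9 + 1/b
J = -87 (J = (9 + 1/(1/(-2 - 4)))*(-29) = (9 + 1/(1/(-6)))*(-29) = (9 + 1/(-1/6))*(-29) = (9 - 6)*(-29) = 3*(-29) = -87)
1/(1/(16563 + (40925/5686 - 45295)) + J) = 1/(1/(16563 + (40925/5686 - 45295)) - 87) = 1/(1/(16563 - 257506445/5686) - 87) = 1/(1/(-163329227/5686) - 87) = 1/(-5686/163329227 - 87) = 1/(-14209648435/163329227) = -163329227/14209648435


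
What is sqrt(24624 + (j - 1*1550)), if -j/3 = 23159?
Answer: 7*I*sqrt(947) ≈ 215.41*I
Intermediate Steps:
j = -69477 (j = -3*23159 = -69477)
sqrt(24624 + (j - 1*1550)) = sqrt(24624 + (-69477 - 1*1550)) = sqrt(24624 + (-69477 - 1550)) = sqrt(24624 - 71027) = sqrt(-46403) = 7*I*sqrt(947)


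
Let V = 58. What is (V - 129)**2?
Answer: 5041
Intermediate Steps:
(V - 129)**2 = (58 - 129)**2 = (-71)**2 = 5041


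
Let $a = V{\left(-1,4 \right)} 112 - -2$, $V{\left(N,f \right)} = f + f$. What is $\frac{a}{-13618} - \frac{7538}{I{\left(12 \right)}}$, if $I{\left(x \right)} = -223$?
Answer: $\frac{51226115}{1518407} \approx 33.737$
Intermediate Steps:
$V{\left(N,f \right)} = 2 f$
$a = 898$ ($a = 2 \cdot 4 \cdot 112 - -2 = 8 \cdot 112 + \left(-10 + 12\right) = 896 + 2 = 898$)
$\frac{a}{-13618} - \frac{7538}{I{\left(12 \right)}} = \frac{898}{-13618} - \frac{7538}{-223} = 898 \left(- \frac{1}{13618}\right) - - \frac{7538}{223} = - \frac{449}{6809} + \frac{7538}{223} = \frac{51226115}{1518407}$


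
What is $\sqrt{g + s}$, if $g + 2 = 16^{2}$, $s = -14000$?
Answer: $i \sqrt{13746} \approx 117.24 i$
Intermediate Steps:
$g = 254$ ($g = -2 + 16^{2} = -2 + 256 = 254$)
$\sqrt{g + s} = \sqrt{254 - 14000} = \sqrt{-13746} = i \sqrt{13746}$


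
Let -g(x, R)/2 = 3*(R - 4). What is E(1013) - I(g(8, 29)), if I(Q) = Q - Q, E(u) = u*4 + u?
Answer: 5065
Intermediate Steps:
E(u) = 5*u (E(u) = 4*u + u = 5*u)
g(x, R) = 24 - 6*R (g(x, R) = -6*(R - 4) = -6*(-4 + R) = -2*(-12 + 3*R) = 24 - 6*R)
I(Q) = 0
E(1013) - I(g(8, 29)) = 5*1013 - 1*0 = 5065 + 0 = 5065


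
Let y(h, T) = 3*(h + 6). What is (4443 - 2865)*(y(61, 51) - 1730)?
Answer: -2412762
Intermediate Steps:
y(h, T) = 18 + 3*h (y(h, T) = 3*(6 + h) = 18 + 3*h)
(4443 - 2865)*(y(61, 51) - 1730) = (4443 - 2865)*((18 + 3*61) - 1730) = 1578*((18 + 183) - 1730) = 1578*(201 - 1730) = 1578*(-1529) = -2412762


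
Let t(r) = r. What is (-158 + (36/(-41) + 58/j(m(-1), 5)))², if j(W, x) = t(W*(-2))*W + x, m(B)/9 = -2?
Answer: 17563475174400/695007769 ≈ 25271.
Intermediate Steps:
m(B) = -18 (m(B) = 9*(-2) = -18)
j(W, x) = x - 2*W² (j(W, x) = (W*(-2))*W + x = (-2*W)*W + x = -2*W² + x = x - 2*W²)
(-158 + (36/(-41) + 58/j(m(-1), 5)))² = (-158 + (36/(-41) + 58/(5 - 2*(-18)²)))² = (-158 + (36*(-1/41) + 58/(5 - 2*324)))² = (-158 + (-36/41 + 58/(5 - 648)))² = (-158 + (-36/41 + 58/(-643)))² = (-158 + (-36/41 + 58*(-1/643)))² = (-158 + (-36/41 - 58/643))² = (-158 - 25526/26363)² = (-4190880/26363)² = 17563475174400/695007769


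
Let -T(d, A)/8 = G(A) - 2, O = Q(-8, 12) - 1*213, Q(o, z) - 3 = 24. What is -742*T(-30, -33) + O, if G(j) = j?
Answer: -207946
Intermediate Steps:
Q(o, z) = 27 (Q(o, z) = 3 + 24 = 27)
O = -186 (O = 27 - 1*213 = 27 - 213 = -186)
T(d, A) = 16 - 8*A (T(d, A) = -8*(A - 2) = -8*(-2 + A) = 16 - 8*A)
-742*T(-30, -33) + O = -742*(16 - 8*(-33)) - 186 = -742*(16 + 264) - 186 = -742*280 - 186 = -207760 - 186 = -207946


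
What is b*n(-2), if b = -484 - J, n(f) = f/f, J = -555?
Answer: 71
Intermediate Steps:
n(f) = 1
b = 71 (b = -484 - 1*(-555) = -484 + 555 = 71)
b*n(-2) = 71*1 = 71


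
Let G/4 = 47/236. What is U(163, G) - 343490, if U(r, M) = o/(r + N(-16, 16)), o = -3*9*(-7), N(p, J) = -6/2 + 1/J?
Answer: -879674866/2561 ≈ -3.4349e+5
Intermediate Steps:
N(p, J) = -3 + 1/J (N(p, J) = -6*½ + 1/J = -3 + 1/J)
o = 189 (o = -27*(-7) = 189)
G = 47/59 (G = 4*(47/236) = 47/59 ≈ 0.79661)
U(r, M) = 189/(-47/16 + r) (U(r, M) = 189/(r + (-3 + 1/16)) = 189/(r - 47/16) = 189/(-47/16 + r))
U(163, G) - 343490 = 3024/(-47 + 16*163) - 343490 = 3024/(-47 + 2608) - 343490 = 3024/2561 - 343490 = -879674866/2561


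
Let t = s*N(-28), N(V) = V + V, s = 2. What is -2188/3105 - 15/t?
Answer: -198481/347760 ≈ -0.57074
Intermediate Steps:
N(V) = 2*V
t = -112 (t = 2*(2*(-28)) = 2*(-56) = -112)
-2188/3105 - 15/t = -2188/3105 - 15/(-112) = -2188*1/3105 - 15*(-1/112) = -2188/3105 + 15/112 = -198481/347760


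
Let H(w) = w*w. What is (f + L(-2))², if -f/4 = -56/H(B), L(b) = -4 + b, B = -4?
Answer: 64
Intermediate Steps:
H(w) = w²
f = 14 (f = -(-224)/((-4)²) = -(-224)/16 = -4*(-7/2) = 14)
(f + L(-2))² = (14 + (-4 - 2))² = (14 - 6)² = 8² = 64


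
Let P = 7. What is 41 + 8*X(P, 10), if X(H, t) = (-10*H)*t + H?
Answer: -5503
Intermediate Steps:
X(H, t) = H - 10*H*t (X(H, t) = -10*H*t + H = H - 10*H*t)
41 + 8*X(P, 10) = 41 + 8*(7*(1 - 10*10)) = 41 + 8*(7*(1 - 100)) = 41 + 8*(7*(-99)) = 41 + 8*(-693) = 41 - 5544 = -5503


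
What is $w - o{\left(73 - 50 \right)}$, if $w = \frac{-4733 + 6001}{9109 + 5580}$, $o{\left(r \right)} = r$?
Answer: $- \frac{336579}{14689} \approx -22.914$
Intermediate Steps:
$w = \frac{1268}{14689} \approx 0.086323$
$w - o{\left(73 - 50 \right)} = \frac{1268}{14689} - \left(73 - 50\right) = \frac{1268}{14689} - 23 = - \frac{336579}{14689}$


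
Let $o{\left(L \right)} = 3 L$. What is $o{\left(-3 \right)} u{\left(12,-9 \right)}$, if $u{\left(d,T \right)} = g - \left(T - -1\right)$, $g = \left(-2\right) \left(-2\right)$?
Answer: $-108$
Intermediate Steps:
$g = 4$
$u{\left(d,T \right)} = 3 - T$ ($u{\left(d,T \right)} = 4 - \left(T - -1\right) = 4 - \left(T + 1\right) = 4 - \left(1 + T\right) = 3 - T$)
$o{\left(-3 \right)} u{\left(12,-9 \right)} = 3 \left(-3\right) \left(3 - -9\right) = - 9 \left(3 + 9\right) = \left(-9\right) 12 = -108$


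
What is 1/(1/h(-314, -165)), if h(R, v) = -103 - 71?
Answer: -174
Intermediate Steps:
h(R, v) = -174
1/(1/h(-314, -165)) = 1/(1/(-174)) = 1/(-1/174) = -174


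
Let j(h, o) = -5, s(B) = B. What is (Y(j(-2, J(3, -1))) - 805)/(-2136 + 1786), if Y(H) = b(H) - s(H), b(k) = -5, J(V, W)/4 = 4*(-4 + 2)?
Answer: 23/10 ≈ 2.3000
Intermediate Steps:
J(V, W) = -32 (J(V, W) = 4*(4*(-4 + 2)) = 4*(4*(-2)) = 4*(-8) = -32)
Y(H) = -5 - H
(Y(j(-2, J(3, -1))) - 805)/(-2136 + 1786) = ((-5 - 1*(-5)) - 805)/(-2136 + 1786) = ((-5 + 5) - 805)/(-350) = (0 - 805)*(-1/350) = -805*(-1/350) = 23/10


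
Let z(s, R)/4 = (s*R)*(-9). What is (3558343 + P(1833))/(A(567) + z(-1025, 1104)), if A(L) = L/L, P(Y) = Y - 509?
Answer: 3559667/40737601 ≈ 0.087380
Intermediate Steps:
P(Y) = -509 + Y
A(L) = 1
z(s, R) = -36*R*s (z(s, R) = 4*((s*R)*(-9)) = 4*((R*s)*(-9)) = 4*(-9*R*s) = -36*R*s)
(3558343 + P(1833))/(A(567) + z(-1025, 1104)) = (3558343 + (-509 + 1833))/(1 - 36*1104*(-1025)) = (3558343 + 1324)/(1 + 40737600) = 3559667/40737601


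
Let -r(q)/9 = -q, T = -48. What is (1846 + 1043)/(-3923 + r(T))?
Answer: -2889/4355 ≈ -0.66338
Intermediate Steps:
r(q) = 9*q (r(q) = -(-9)*q = 9*q)
(1846 + 1043)/(-3923 + r(T)) = (1846 + 1043)/(-3923 + 9*(-48)) = 2889/(-3923 - 432) = 2889/(-4355) = 2889*(-1/4355) = -2889/4355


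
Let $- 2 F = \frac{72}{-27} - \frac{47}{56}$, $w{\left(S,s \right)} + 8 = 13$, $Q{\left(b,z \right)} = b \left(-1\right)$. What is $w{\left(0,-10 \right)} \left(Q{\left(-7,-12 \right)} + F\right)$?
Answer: $\frac{14705}{336} \approx 43.765$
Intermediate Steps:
$Q{\left(b,z \right)} = - b$
$w{\left(S,s \right)} = 5$ ($w{\left(S,s \right)} = -8 + 13 = 5$)
$F = \frac{589}{336}$ ($F = - \frac{\frac{72}{-27} - \frac{47}{56}}{2} = - \frac{72 \left(- \frac{1}{27}\right) - \frac{47}{56}}{2} = - \frac{- \frac{8}{3} - \frac{47}{56}}{2} = \left(- \frac{1}{2}\right) \left(- \frac{589}{168}\right) = \frac{589}{336} \approx 1.753$)
$w{\left(0,-10 \right)} \left(Q{\left(-7,-12 \right)} + F\right) = 5 \left(\left(-1\right) \left(-7\right) + \frac{589}{336}\right) = 5 \left(7 + \frac{589}{336}\right) = 5 \cdot \frac{2941}{336} = \frac{14705}{336}$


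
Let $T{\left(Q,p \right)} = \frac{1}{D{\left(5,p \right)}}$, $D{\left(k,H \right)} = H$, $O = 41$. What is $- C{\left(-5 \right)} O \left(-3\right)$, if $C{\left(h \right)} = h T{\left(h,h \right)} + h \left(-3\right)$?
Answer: $1968$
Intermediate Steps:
$T{\left(Q,p \right)} = \frac{1}{p}$
$C{\left(h \right)} = 1 - 3 h$ ($C{\left(h \right)} = \frac{h}{h} + h \left(-3\right) = 1 - 3 h$)
$- C{\left(-5 \right)} O \left(-3\right) = - (1 - -15) 41 \left(-3\right) = - (1 + 15) 41 \left(-3\right) = \left(-1\right) 16 \cdot 41 \left(-3\right) = \left(-16\right) 41 \left(-3\right) = \left(-656\right) \left(-3\right) = 1968$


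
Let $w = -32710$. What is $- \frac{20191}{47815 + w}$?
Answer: $- \frac{20191}{15105} \approx -1.3367$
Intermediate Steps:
$- \frac{20191}{47815 + w} = - \frac{20191}{47815 - 32710} = - \frac{20191}{15105}$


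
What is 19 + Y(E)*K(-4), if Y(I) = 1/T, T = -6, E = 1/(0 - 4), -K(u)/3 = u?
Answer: 17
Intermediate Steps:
K(u) = -3*u
E = -1/4 (E = 1/(-4) = -1/4 ≈ -0.25000)
Y(I) = -1/6 (Y(I) = 1/(-6) = -1/6)
19 + Y(E)*K(-4) = 19 - (-1)*(-4)/2 = 19 - 1/6*12 = 19 - 2 = 17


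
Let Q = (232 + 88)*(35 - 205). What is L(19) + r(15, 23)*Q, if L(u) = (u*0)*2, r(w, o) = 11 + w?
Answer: -1414400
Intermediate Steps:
Q = -54400 (Q = 320*(-170) = -54400)
L(u) = 0 (L(u) = 0*2 = 0)
L(19) + r(15, 23)*Q = 0 + (11 + 15)*(-54400) = 0 + 26*(-54400) = 0 - 1414400 = -1414400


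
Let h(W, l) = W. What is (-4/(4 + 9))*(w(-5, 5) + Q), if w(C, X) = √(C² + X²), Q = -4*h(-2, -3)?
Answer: -32/13 - 20*√2/13 ≈ -4.6373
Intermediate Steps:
Q = 8 (Q = -4*(-2) = 8)
(-4/(4 + 9))*(w(-5, 5) + Q) = (-4/(4 + 9))*(√((-5)² + 5²) + 8) = (-4/13)*(√(25 + 25) + 8) = (-4*1/13)*(√50 + 8) = -4*(5*√2 + 8)/13 = -4*(8 + 5*√2)/13 = -32/13 - 20*√2/13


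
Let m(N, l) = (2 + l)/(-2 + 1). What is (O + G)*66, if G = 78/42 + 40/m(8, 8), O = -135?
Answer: -63360/7 ≈ -9051.4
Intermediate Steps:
m(N, l) = -2 - l (m(N, l) = (2 + l)/(-1) = (2 + l)*(-1) = -2 - l)
G = -15/7 (G = 78/42 + 40/(-2 - 1*8) = 78*(1/42) + 40/(-2 - 8) = 13/7 + 40/(-10) = 13/7 + 40*(-1/10) = 13/7 - 4 = -15/7 ≈ -2.1429)
(O + G)*66 = (-135 - 15/7)*66 = -960/7*66 = -63360/7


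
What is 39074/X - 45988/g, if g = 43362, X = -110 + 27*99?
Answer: 71657252/5051673 ≈ 14.185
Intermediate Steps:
X = 2563 (X = -110 + 2673 = 2563)
39074/X - 45988/g = 39074/2563 - 45988/43362 = 39074*(1/2563) - 45988*1/43362 = 39074/2563 - 22994/21681 = 71657252/5051673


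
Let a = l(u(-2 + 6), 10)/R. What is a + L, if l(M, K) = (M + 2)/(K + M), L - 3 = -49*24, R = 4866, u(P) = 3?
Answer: -74201629/63258 ≈ -1173.0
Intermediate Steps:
L = -1173 (L = 3 - 49*24 = 3 - 1176 = -1173)
l(M, K) = (2 + M)/(K + M)
a = 5/63258 (a = ((2 + 3)/(10 + 3))/4866 = (5/13)*(1/4866) = 5/63258 ≈ 7.9041e-5)
a + L = 5/63258 - 1173 = -74201629/63258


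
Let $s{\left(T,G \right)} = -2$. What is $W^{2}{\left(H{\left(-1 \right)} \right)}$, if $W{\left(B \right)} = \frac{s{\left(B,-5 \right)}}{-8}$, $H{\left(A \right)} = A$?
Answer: $\frac{1}{16} \approx 0.0625$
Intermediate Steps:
$W{\left(B \right)} = \frac{1}{4}$ ($W{\left(B \right)} = - \frac{2}{-8} = \left(-2\right) \left(- \frac{1}{8}\right) = \frac{1}{4}$)
$W^{2}{\left(H{\left(-1 \right)} \right)} = \left(\frac{1}{4}\right)^{2} = \frac{1}{16}$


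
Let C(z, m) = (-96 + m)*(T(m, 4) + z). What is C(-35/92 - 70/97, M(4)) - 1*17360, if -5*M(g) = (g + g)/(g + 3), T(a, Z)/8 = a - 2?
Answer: -42465867558/2732975 ≈ -15538.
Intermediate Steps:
T(a, Z) = -16 + 8*a (T(a, Z) = 8*(a - 2) = 8*(-2 + a) = -16 + 8*a)
M(g) = -2*g/(5*(3 + g)) (M(g) = -(g + g)/(5*(g + 3)) = -2*g/(5*(3 + g)))
C(z, m) = (-96 + m)*(-16 + z + 8*m) (C(z, m) = (-96 + m)*((-16 + 8*m) + z) = (-96 + m)*(-16 + z + 8*m))
C(-35/92 - 70/97, M(4)) - 1*17360 = (1536 - (-1568)*4/(15 + 5*4) - 96*(-35/92 - 70/97) + 8*(-2*4/(15 + 5*4))**2 + (-2*4/(15 + 5*4))*(-35/92 - 70/97)) - 1*17360 = (1536 - (-1568)*4/(15 + 20) - 96*(-35*1/92 - 70*1/97) + 8*(-2*4/(15 + 20))**2 + (-2*4/(15 + 20))*(-35*1/92 - 70*1/97)) - 17360 = (1536 - (-1568)*4/35 - 96*(-35/92 - 70/97) + 8*(-2*4/35)**2 + (-2*4/35)*(-35/92 - 70/97)) - 17360 = (1536 - (-1568)*4/35 - 96*(-9835/8924) + 8*(-2*4*1/35)**2 - 2*4*1/35*(-9835/8924)) - 17360 = (1536 - 784*(-8/35) + 236040/2231 + 8*(-8/35)**2 - 8/35*(-9835/8924)) - 17360 = (1536 + 896/5 + 236040/2231 + 8*(64/1225) + 562/2231) - 17360 = (1536 + 896/5 + 236040/2231 + 512/1225 + 562/2231) - 17360 = 4978578442/2732975 - 17360 = -42465867558/2732975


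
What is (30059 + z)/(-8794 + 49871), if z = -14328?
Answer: 15731/41077 ≈ 0.38296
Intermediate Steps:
(30059 + z)/(-8794 + 49871) = (30059 - 14328)/(-8794 + 49871) = 15731/41077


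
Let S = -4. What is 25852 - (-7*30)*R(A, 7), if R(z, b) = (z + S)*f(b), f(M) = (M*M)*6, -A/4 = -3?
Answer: 519772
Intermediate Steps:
A = 12 (A = -4*(-3) = 12)
f(M) = 6*M² (f(M) = M²*6 = 6*M²)
R(z, b) = 6*b²*(-4 + z) (R(z, b) = (z - 4)*(6*b²) = (-4 + z)*(6*b²) = 6*b²*(-4 + z))
25852 - (-7*30)*R(A, 7) = 25852 - (-7*30)*6*7²*(-4 + 12) = 25852 - (-210)*6*49*8 = 25852 - (-210)*2352 = 25852 - 1*(-493920) = 25852 + 493920 = 519772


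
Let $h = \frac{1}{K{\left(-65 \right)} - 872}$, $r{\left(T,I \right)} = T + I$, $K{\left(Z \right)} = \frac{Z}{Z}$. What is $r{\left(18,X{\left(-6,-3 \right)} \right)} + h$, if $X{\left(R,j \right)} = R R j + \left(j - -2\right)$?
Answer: $- \frac{79262}{871} \approx -91.001$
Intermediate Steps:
$K{\left(Z \right)} = 1$
$X{\left(R,j \right)} = 2 + j + j R^{2}$ ($X{\left(R,j \right)} = R^{2} j + \left(j + 2\right) = j R^{2} + \left(2 + j\right) = 2 + j + j R^{2}$)
$r{\left(T,I \right)} = I + T$
$h = - \frac{1}{871}$ ($h = \frac{1}{1 - 872} = \frac{1}{-871} = - \frac{1}{871} \approx -0.0011481$)
$r{\left(18,X{\left(-6,-3 \right)} \right)} + h = \left(\left(2 - 3 - 3 \left(-6\right)^{2}\right) + 18\right) - \frac{1}{871} = \left(\left(2 - 3 - 108\right) + 18\right) - \frac{1}{871} = \left(-109 + 18\right) - \frac{1}{871} = -91 - \frac{1}{871} = - \frac{79262}{871}$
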